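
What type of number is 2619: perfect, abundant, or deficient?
deficient

Proper divisors of 2619: sum = 1 + 3 + 9 + 27 + 97 + 291 + 873 = 1301
Since 1301 < 2619, 2619 is deficient.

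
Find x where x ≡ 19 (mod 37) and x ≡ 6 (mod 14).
426

Using Chinese Remainder Theorem:
M = 37 × 14 = 518
M1 = 14, M2 = 37
y1 = 14^(-1) mod 37 = 8
y2 = 37^(-1) mod 14 = 11
x = (19×14×8 + 6×37×11) mod 518 = 426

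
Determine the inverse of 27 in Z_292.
119

gcd(27, 292) = 1, so the inverse exists.
Extended Euclidean algorithm on (292, 27):
292 = 10 × 27 + 22  ⟹  22 = (1)·292 + (-10)·27
27 = 1 × 22 + 5  ⟹  5 = (-1)·292 + (11)·27
22 = 4 × 5 + 2  ⟹  2 = (5)·292 + (-54)·27
5 = 2 × 2 + 1  ⟹  1 = (-11)·292 + (119)·27
So (119)·27 ≡ 1 (mod 292), i.e. 27^(-1) ≡ 119 (mod 292).
Check: 27 × 119 = 3213 ≡ 1 (mod 292)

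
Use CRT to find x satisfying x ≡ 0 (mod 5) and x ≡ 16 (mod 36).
160

Using Chinese Remainder Theorem:
M = 5 × 36 = 180
M1 = 36, M2 = 5
y1 = 36^(-1) mod 5 = 1
y2 = 5^(-1) mod 36 = 29
x = (0×36×1 + 16×5×29) mod 180 = 160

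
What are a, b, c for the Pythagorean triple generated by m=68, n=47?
(2415, 6392, 6833)

Euclid's formula: a = m² - n², b = 2mn, c = m² + n²
m = 68, n = 47
a = 68² - 47² = 4624 - 2209 = 2415
b = 2 × 68 × 47 = 6392
c = 68² + 47² = 4624 + 2209 = 6833
Verification: 2415² + 6392² = 5832225 + 40857664 = 46689889 = 6833² ✓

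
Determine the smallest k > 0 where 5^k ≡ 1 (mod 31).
3

31 is prime, so ord(5) divides φ(31) = 30.
Divisors of 30: 1, 2, 3, 5, 6, 10, 15, 30.
Repeated squaring: 5^1 ≡ 5, 5^2 ≡ 25, 5^4 ≡ 5, 5^8 ≡ 25, 5^16 ≡ 5 (mod 31).
Test 5^d mod 31 for each divisor d in increasing order:
5^1 ≡ 5
5^2 ≡ 25
5^3 = 5^2·5^1 ≡ 1  ← first divisor giving 1
The order is 3.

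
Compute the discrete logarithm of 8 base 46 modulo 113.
100

Baby-step giant-step with step n = ⌈√113⌉ = 11.
Baby steps 46^j mod 113 (j:value) for j=0..10: 0:1, 1:46, 2:82, 3:43, 4:57, 5:23, 6:41, 7:78, 8:85, 9:68, 10:77.
Giant-step multiplier: 46^(-11) ≡ 46^(112-11) = 46^101 ≡ 29 (mod 113).
Giant steps γ_i = 8·29^i mod 113: γ_0=8, γ_1=6, γ_2=61, γ_3=74, γ_4=112, γ_5=84, γ_6=63, γ_7=19, γ_8=99, γ_9=46 (in table at j=1).
x = i·n + j = 9·11 + 1 = 100.
Check: 46^100 ≡ 8 (mod 113).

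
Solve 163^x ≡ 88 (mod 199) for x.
75

Baby-step giant-step with step n = ⌈√199⌉ = 15.
Baby steps 163^j mod 199 (j:value) for j=0..14: 0:1, 1:163, 2:102, 3:109, 4:56, 5:173, 6:140, 7:134, 8:151, 9:136, 10:79, 11:141, 12:98, 13:54, 14:46.
Giant-step multiplier: 163^(-15) ≡ 163^(198-15) = 163^183 ≡ 171 (mod 199).
Giant steps γ_i = 88·171^i mod 199: γ_0=88, γ_1=123, γ_2=138, γ_3=116, γ_4=135, γ_5=1 (in table at j=0).
x = i·n + j = 5·15 + 0 = 75.
Check: 163^75 ≡ 88 (mod 199).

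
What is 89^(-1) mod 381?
137

gcd(89, 381) = 1, so the inverse exists.
Extended Euclidean algorithm on (381, 89):
381 = 4 × 89 + 25  ⟹  25 = (1)·381 + (-4)·89
89 = 3 × 25 + 14  ⟹  14 = (-3)·381 + (13)·89
25 = 1 × 14 + 11  ⟹  11 = (4)·381 + (-17)·89
14 = 1 × 11 + 3  ⟹  3 = (-7)·381 + (30)·89
11 = 3 × 3 + 2  ⟹  2 = (25)·381 + (-107)·89
3 = 1 × 2 + 1  ⟹  1 = (-32)·381 + (137)·89
So (137)·89 ≡ 1 (mod 381), i.e. 89^(-1) ≡ 137 (mod 381).
Check: 89 × 137 = 12193 ≡ 1 (mod 381)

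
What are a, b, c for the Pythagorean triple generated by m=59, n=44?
(1545, 5192, 5417)

Euclid's formula: a = m² - n², b = 2mn, c = m² + n²
m = 59, n = 44
a = 59² - 44² = 3481 - 1936 = 1545
b = 2 × 59 × 44 = 5192
c = 59² + 44² = 3481 + 1936 = 5417
Verification: 1545² + 5192² = 2387025 + 26956864 = 29343889 = 5417² ✓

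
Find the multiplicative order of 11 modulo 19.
3

19 is prime, so ord(11) divides φ(19) = 18.
Divisors of 18: 1, 2, 3, 6, 9, 18.
Repeated squaring: 11^1 ≡ 11, 11^2 ≡ 7, 11^4 ≡ 11, 11^8 ≡ 7, 11^16 ≡ 11 (mod 19).
Test 11^d mod 19 for each divisor d in increasing order:
11^1 ≡ 11
11^2 ≡ 7
11^3 = 11^2·11^1 ≡ 1  ← first divisor giving 1
The order is 3.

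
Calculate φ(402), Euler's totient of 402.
132

402 = 2 × 3 × 67
φ(n) = n × ∏(1 - 1/p) for each prime p dividing n
φ(402) = 402 × (1 - 1/2) × (1 - 1/3) × (1 - 1/67) = 132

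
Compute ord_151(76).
15

151 is prime, so ord(76) divides φ(151) = 150.
Divisors of 150: 1, 2, 3, 5, 6, 10, 15, 25, 30, 50, 75, 150.
Repeated squaring: 76^1 ≡ 76, 76^2 ≡ 38, 76^4 ≡ 85, 76^8 ≡ 128, 76^16 ≡ 76, 76^32 ≡ 38, 76^64 ≡ 85, 76^128 ≡ 128 (mod 151).
Test 76^d mod 151 for each divisor d in increasing order:
76^1 ≡ 76
76^2 ≡ 38
76^3 = 76^2·76^1 ≡ 19
76^5 = 76^4·76^1 ≡ 118
76^6 = 76^4·76^2 ≡ 59
76^10 = 76^8·76^2 ≡ 32
76^15 = 76^8·76^4·76^2·76^1 ≡ 1  ← first divisor giving 1
The order is 15.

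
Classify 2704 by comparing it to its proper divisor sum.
abundant

Proper divisors of 2704: sum = 1 + 2 + 4 + 8 + 13 + 16 + 26 + 52 + 104 + 169 + 208 + 338 + 676 + 1352 = 2969
Since 2969 > 2704, 2704 is abundant.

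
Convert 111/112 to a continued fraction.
[0; 1, 111]

Euclidean algorithm steps:
111 = 0 × 112 + 111
112 = 1 × 111 + 1
111 = 111 × 1 + 0
Continued fraction: [0; 1, 111]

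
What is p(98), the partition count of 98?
150198136

p(n) counts ways to write n as a sum of positive integers (order ignored).
Euler's pentagonal recurrence: p(k) = p(k-1) + p(k-2) - p(k-5) - p(k-7) + p(k-12) + p(k-15) - ... (offsets j(3j∓1)/2, signs ++--, p(0)=1, p(<0)=0).
DP table for k = 0..97: p(0)=1, p(1)=1, p(2)=2, p(3)=3, p(4)=5, p(5)=7, p(6)=11, p(7)=15, p(8)=22, p(9)=30, p(10)=42, p(11)=56, p(12)=77, p(13)=101, p(14)=135, p(15)=176, p(16)=231, p(17)=297, p(18)=385, p(19)=490, p(20)=627, p(21)=792, p(22)=1002, p(23)=1255, p(24)=1575, p(25)=1958, p(26)=2436, p(27)=3010, p(28)=3718, p(29)=4565, p(30)=5604, p(31)=6842, p(32)=8349, p(33)=10143, p(34)=12310, p(35)=14883, p(36)=17977, p(37)=21637, p(38)=26015, p(39)=31185, p(40)=37338, p(41)=44583, p(42)=53174, p(43)=63261, p(44)=75175, p(45)=89134, p(46)=105558, p(47)=124754, p(48)=147273, p(49)=173525, p(50)=204226, p(51)=239943, p(52)=281589, p(53)=329931, p(54)=386155, p(55)=451276, p(56)=526823, p(57)=614154, p(58)=715220, p(59)=831820, p(60)=966467, p(61)=1121505, p(62)=1300156, p(63)=1505499, p(64)=1741630, p(65)=2012558, p(66)=2323520, p(67)=2679689, p(68)=3087735, p(69)=3554345, p(70)=4087968, p(71)=4697205, p(72)=5392783, p(73)=6185689, p(74)=7089500, p(75)=8118264, p(76)=9289091, p(77)=10619863, p(78)=12132164, p(79)=13848650, p(80)=15796476, p(81)=18004327, p(82)=20506255, p(83)=23338469, p(84)=26543660, p(85)=30167357, p(86)=34262962, p(87)=38887673, p(88)=44108109, p(89)=49995925, p(90)=56634173, p(91)=64112359, p(92)=72533807, p(93)=82010177, p(94)=92669720, p(95)=104651419, p(96)=118114304, p(97)=133230930.
Final step: p(98) = p(97) + p(96) - p(93) - p(91) + p(86) + p(83) - p(76) - p(72) + p(63) + p(58) - p(47) - p(41) + p(28) + p(21) - p(6)
= 133230930 + 118114304 - 82010177 - 64112359 + 34262962 + 23338469 - 9289091 - 5392783 + 1505499 + 715220 - 124754 - 44583 + 3718 + 792 - 11
= 150198136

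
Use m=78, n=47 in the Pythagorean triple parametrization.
(3875, 7332, 8293)

Euclid's formula: a = m² - n², b = 2mn, c = m² + n²
m = 78, n = 47
a = 78² - 47² = 6084 - 2209 = 3875
b = 2 × 78 × 47 = 7332
c = 78² + 47² = 6084 + 2209 = 8293
Verification: 3875² + 7332² = 15015625 + 53758224 = 68773849 = 8293² ✓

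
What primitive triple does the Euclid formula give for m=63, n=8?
(3905, 1008, 4033)

Euclid's formula: a = m² - n², b = 2mn, c = m² + n²
m = 63, n = 8
a = 63² - 8² = 3969 - 64 = 3905
b = 2 × 63 × 8 = 1008
c = 63² + 8² = 3969 + 64 = 4033
Verification: 3905² + 1008² = 15249025 + 1016064 = 16265089 = 4033² ✓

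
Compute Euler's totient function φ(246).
80

246 = 2 × 3 × 41
φ(n) = n × ∏(1 - 1/p) for each prime p dividing n
φ(246) = 246 × (1 - 1/2) × (1 - 1/3) × (1 - 1/41) = 80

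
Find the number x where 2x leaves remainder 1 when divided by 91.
46

gcd(2, 91) = 1, so the inverse exists.
Extended Euclidean algorithm on (91, 2):
91 = 45 × 2 + 1  ⟹  1 = (1)·91 + (-45)·2
So (-45)·2 ≡ 1 (mod 91), i.e. 2^(-1) ≡ -45 ≡ 46 (mod 91).
Check: 2 × 46 = 92 ≡ 1 (mod 91)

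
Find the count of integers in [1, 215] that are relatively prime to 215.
168

215 = 5 × 43
φ(n) = n × ∏(1 - 1/p) for each prime p dividing n
φ(215) = 215 × (1 - 1/5) × (1 - 1/43) = 168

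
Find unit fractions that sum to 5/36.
1/8 + 1/72

Greedy algorithm:
5/36: ceiling(36/5) = 8, use 1/8
1/72: ceiling(72/1) = 72, use 1/72
Result: 5/36 = 1/8 + 1/72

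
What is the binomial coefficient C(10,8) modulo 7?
3

Using Lucas' theorem:
Write n=10 and k=8 in base 7:
n in base 7: [1, 3]
k in base 7: [1, 1]
C(10,8) mod 7 = ∏ C(n_i, k_i) mod 7
Digit binomials (mod 7): C(1,1) = 1; C(3,1) = 3
Product: 1 × 3 = 3 ≡ 3 (mod 7)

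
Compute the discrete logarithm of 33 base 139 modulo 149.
140

Baby-step giant-step with step n = ⌈√149⌉ = 13.
Baby steps 139^j mod 149 (j:value) for j=0..12: 0:1, 1:139, 2:100, 3:43, 4:17, 5:128, 6:61, 7:135, 8:140, 9:90, 10:143, 11:60, 12:145.
Giant-step multiplier: 139^(-13) ≡ 139^(148-13) = 139^135 ≡ 41 (mod 149).
Giant steps γ_i = 33·41^i mod 149: γ_0=33, γ_1=12, γ_2=45, γ_3=57, γ_4=102, γ_5=10, γ_6=112, γ_7=122, γ_8=85, γ_9=58, γ_10=143 (in table at j=10).
x = i·n + j = 10·13 + 10 = 140.
Check: 139^140 ≡ 33 (mod 149).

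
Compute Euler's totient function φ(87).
56

87 = 3 × 29
φ(n) = n × ∏(1 - 1/p) for each prime p dividing n
φ(87) = 87 × (1 - 1/3) × (1 - 1/29) = 56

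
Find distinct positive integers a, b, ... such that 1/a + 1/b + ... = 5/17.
1/4 + 1/23 + 1/1564

Greedy algorithm:
5/17: ceiling(17/5) = 4, use 1/4
3/68: ceiling(68/3) = 23, use 1/23
1/1564: ceiling(1564/1) = 1564, use 1/1564
Result: 5/17 = 1/4 + 1/23 + 1/1564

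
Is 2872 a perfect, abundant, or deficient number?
deficient

Proper divisors of 2872: sum = 1 + 2 + 4 + 8 + 359 + 718 + 1436 = 2528
Since 2528 < 2872, 2872 is deficient.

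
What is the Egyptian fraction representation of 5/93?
1/19 + 1/884 + 1/1562028

Greedy algorithm:
5/93: ceiling(93/5) = 19, use 1/19
2/1767: ceiling(1767/2) = 884, use 1/884
1/1562028: ceiling(1562028/1) = 1562028, use 1/1562028
Result: 5/93 = 1/19 + 1/884 + 1/1562028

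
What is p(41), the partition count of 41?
44583

p(n) counts ways to write n as a sum of positive integers (order ignored).
Euler's pentagonal recurrence: p(k) = p(k-1) + p(k-2) - p(k-5) - p(k-7) + p(k-12) + p(k-15) - ... (offsets j(3j∓1)/2, signs ++--, p(0)=1, p(<0)=0).
DP table for k = 0..40: p(0)=1, p(1)=1, p(2)=2, p(3)=3, p(4)=5, p(5)=7, p(6)=11, p(7)=15, p(8)=22, p(9)=30, p(10)=42, p(11)=56, p(12)=77, p(13)=101, p(14)=135, p(15)=176, p(16)=231, p(17)=297, p(18)=385, p(19)=490, p(20)=627, p(21)=792, p(22)=1002, p(23)=1255, p(24)=1575, p(25)=1958, p(26)=2436, p(27)=3010, p(28)=3718, p(29)=4565, p(30)=5604, p(31)=6842, p(32)=8349, p(33)=10143, p(34)=12310, p(35)=14883, p(36)=17977, p(37)=21637, p(38)=26015, p(39)=31185, p(40)=37338.
Final step: p(41) = p(40) + p(39) - p(36) - p(34) + p(29) + p(26) - p(19) - p(15) + p(6) + p(1)
= 37338 + 31185 - 17977 - 12310 + 4565 + 2436 - 490 - 176 + 11 + 1
= 44583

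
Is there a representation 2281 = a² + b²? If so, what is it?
16² + 45² (a=16, b=45)

Factorization: 2281 = 2281
By Fermat: n is sum of two squares iff every prime p ≡ 3 (mod 4) appears to even power.
All primes ≡ 3 (mod 4) appear to even power.
Search a = 0, 1, 2, … for 2281 - a² a perfect square: first hit at a = 16: 2281 - 256 = 2025 = 45².
2281 = 16² + 45² = 256 + 2025 ✓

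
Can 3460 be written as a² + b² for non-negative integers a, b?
18² + 56² (a=18, b=56)

Factorization: 3460 = 2^2 × 5 × 173
By Fermat: n is sum of two squares iff every prime p ≡ 3 (mod 4) appears to even power.
All primes ≡ 3 (mod 4) appear to even power.
Search a = 0, 1, 2, … for 3460 - a² a perfect square: first hit at a = 18: 3460 - 324 = 3136 = 56².
3460 = 18² + 56² = 324 + 3136 ✓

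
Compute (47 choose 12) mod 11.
1

Using Lucas' theorem:
Write n=47 and k=12 in base 11:
n in base 11: [4, 3]
k in base 11: [1, 1]
C(47,12) mod 11 = ∏ C(n_i, k_i) mod 11
Digit binomials (mod 11): C(4,1) = 4; C(3,1) = 3
Product: 4 × 3 = 12 ≡ 1 (mod 11)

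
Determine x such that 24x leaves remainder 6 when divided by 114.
x ≡ 5 (mod 19)

gcd(24, 114) = 6, which divides 6, so solutions exist.
Divide through by 6: 4x ≡ 1 (mod 19).
Find 4^(-1) mod 19 by the extended Euclidean algorithm:
19 = 4 × 4 + 3  ⟹  3 = (1)·19 + (-4)·4
4 = 1 × 3 + 1  ⟹  1 = (-1)·19 + (5)·4
So (5)·4 ≡ 1 (mod 19), i.e. 4^(-1) ≡ 5 (mod 19).
x ≡ 5 × 1 = 5 ≡ 5 (mod 19).
Check: 24 × 5 = 120 ≡ 6 (mod 114).
x ≡ 5 (mod 19), giving 6 solutions mod 114.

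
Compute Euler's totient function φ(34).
16

34 = 2 × 17
φ(n) = n × ∏(1 - 1/p) for each prime p dividing n
φ(34) = 34 × (1 - 1/2) × (1 - 1/17) = 16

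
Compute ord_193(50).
16

193 is prime, so ord(50) divides φ(193) = 192.
Divisors of 192: 1, 2, 3, 4, 6, 8, 12, 16, 24, 32, 48, 64, 96, 192.
Repeated squaring: 50^1 ≡ 50, 50^2 ≡ 184, 50^4 ≡ 81, 50^8 ≡ 192, 50^16 ≡ 1, 50^32 ≡ 1, 50^64 ≡ 1, 50^128 ≡ 1 (mod 193).
Test 50^d mod 193 for each divisor d in increasing order:
50^1 ≡ 50
50^2 ≡ 184
50^3 = 50^2·50^1 ≡ 129
50^4 ≡ 81
50^6 = 50^4·50^2 ≡ 43
50^8 ≡ 192
50^12 = 50^8·50^4 ≡ 112
50^16 ≡ 1  ← first divisor giving 1
The order is 16.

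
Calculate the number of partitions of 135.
9035836076

p(n) counts ways to write n as a sum of positive integers (order ignored).
Euler's pentagonal recurrence: p(k) = p(k-1) + p(k-2) - p(k-5) - p(k-7) + p(k-12) + p(k-15) - ... (offsets j(3j∓1)/2, signs ++--, p(0)=1, p(<0)=0).
DP table for k = 0..134: p(0)=1, p(1)=1, p(2)=2, p(3)=3, p(4)=5, p(5)=7, p(6)=11, p(7)=15, p(8)=22, p(9)=30, p(10)=42, p(11)=56, p(12)=77, p(13)=101, p(14)=135, p(15)=176, p(16)=231, p(17)=297, p(18)=385, p(19)=490, p(20)=627, p(21)=792, p(22)=1002, p(23)=1255, p(24)=1575, p(25)=1958, p(26)=2436, p(27)=3010, p(28)=3718, p(29)=4565, p(30)=5604, p(31)=6842, p(32)=8349, p(33)=10143, p(34)=12310, p(35)=14883, p(36)=17977, p(37)=21637, p(38)=26015, p(39)=31185, p(40)=37338, p(41)=44583, p(42)=53174, p(43)=63261, p(44)=75175, p(45)=89134, p(46)=105558, p(47)=124754, p(48)=147273, p(49)=173525, p(50)=204226, p(51)=239943, p(52)=281589, p(53)=329931, p(54)=386155, p(55)=451276, p(56)=526823, p(57)=614154, p(58)=715220, p(59)=831820, p(60)=966467, p(61)=1121505, p(62)=1300156, p(63)=1505499, p(64)=1741630, p(65)=2012558, p(66)=2323520, p(67)=2679689, p(68)=3087735, p(69)=3554345, p(70)=4087968, p(71)=4697205, p(72)=5392783, p(73)=6185689, p(74)=7089500, p(75)=8118264, p(76)=9289091, p(77)=10619863, p(78)=12132164, p(79)=13848650, p(80)=15796476, p(81)=18004327, p(82)=20506255, p(83)=23338469, p(84)=26543660, p(85)=30167357, p(86)=34262962, p(87)=38887673, p(88)=44108109, p(89)=49995925, p(90)=56634173, p(91)=64112359, p(92)=72533807, p(93)=82010177, p(94)=92669720, p(95)=104651419, p(96)=118114304, p(97)=133230930, p(98)=150198136, p(99)=169229875, p(100)=190569292, p(101)=214481126, p(102)=241265379, p(103)=271248950, p(104)=304801365, p(105)=342325709, p(106)=384276336, p(107)=431149389, p(108)=483502844, p(109)=541946240, p(110)=607163746, p(111)=679903203, p(112)=761002156, p(113)=851376628, p(114)=952050665, p(115)=1064144451, p(116)=1188908248, p(117)=1327710076, p(118)=1482074143, p(119)=1653668665, p(120)=1844349560, p(121)=2056148051, p(122)=2291320912, p(123)=2552338241, p(124)=2841940500, p(125)=3163127352, p(126)=3519222692, p(127)=3913864295, p(128)=4351078600, p(129)=4835271870, p(130)=5371315400, p(131)=5964539504, p(132)=6620830889, p(133)=7346629512, p(134)=8149040695.
Final step: p(135) = p(134) + p(133) - p(130) - p(128) + p(123) + p(120) - p(113) - p(109) + p(100) + p(95) - p(84) - p(78) + p(65) + p(58) - p(43) - p(35) + p(18) + p(9)
= 8149040695 + 7346629512 - 5371315400 - 4351078600 + 2552338241 + 1844349560 - 851376628 - 541946240 + 190569292 + 104651419 - 26543660 - 12132164 + 2012558 + 715220 - 63261 - 14883 + 385 + 30
= 9035836076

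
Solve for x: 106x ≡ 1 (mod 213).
211

gcd(106, 213) = 1, so the inverse exists.
Extended Euclidean algorithm on (213, 106):
213 = 2 × 106 + 1  ⟹  1 = (1)·213 + (-2)·106
So (-2)·106 ≡ 1 (mod 213), i.e. 106^(-1) ≡ -2 ≡ 211 (mod 213).
Check: 106 × 211 = 22366 ≡ 1 (mod 213)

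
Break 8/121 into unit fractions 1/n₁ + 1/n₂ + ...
1/16 + 1/277 + 1/178758 + 1/47931455088

Greedy algorithm:
8/121: ceiling(121/8) = 16, use 1/16
7/1936: ceiling(1936/7) = 277, use 1/277
3/536272: ceiling(536272/3) = 178758, use 1/178758
1/47931455088: ceiling(47931455088/1) = 47931455088, use 1/47931455088
Result: 8/121 = 1/16 + 1/277 + 1/178758 + 1/47931455088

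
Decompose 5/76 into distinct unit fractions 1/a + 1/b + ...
1/16 + 1/304

Greedy algorithm:
5/76: ceiling(76/5) = 16, use 1/16
1/304: ceiling(304/1) = 304, use 1/304
Result: 5/76 = 1/16 + 1/304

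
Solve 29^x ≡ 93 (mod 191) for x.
147

Baby-step giant-step with step n = ⌈√191⌉ = 14.
Baby steps 29^j mod 191 (j:value) for j=0..13: 0:1, 1:29, 2:77, 3:132, 4:8, 5:41, 6:43, 7:101, 8:64, 9:137, 10:153, 11:44, 12:130, 13:141.
Giant-step multiplier: 29^(-14) ≡ 29^(190-14) = 29^176 ≡ 120 (mod 191).
Giant steps γ_i = 93·120^i mod 191: γ_0=93, γ_1=82, γ_2=99, γ_3=38, γ_4=167, γ_5=176, γ_6=110, γ_7=21, γ_8=37, γ_9=47, γ_10=101 (in table at j=7).
x = i·n + j = 10·14 + 7 = 147.
Check: 29^147 ≡ 93 (mod 191).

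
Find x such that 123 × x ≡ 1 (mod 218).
39

gcd(123, 218) = 1, so the inverse exists.
Extended Euclidean algorithm on (218, 123):
218 = 1 × 123 + 95  ⟹  95 = (1)·218 + (-1)·123
123 = 1 × 95 + 28  ⟹  28 = (-1)·218 + (2)·123
95 = 3 × 28 + 11  ⟹  11 = (4)·218 + (-7)·123
28 = 2 × 11 + 6  ⟹  6 = (-9)·218 + (16)·123
11 = 1 × 6 + 5  ⟹  5 = (13)·218 + (-23)·123
6 = 1 × 5 + 1  ⟹  1 = (-22)·218 + (39)·123
So (39)·123 ≡ 1 (mod 218), i.e. 123^(-1) ≡ 39 (mod 218).
Check: 123 × 39 = 4797 ≡ 1 (mod 218)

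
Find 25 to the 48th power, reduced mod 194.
1

Repeated squaring. Binary of 48 = 110000.
25^1 ≡ 25 (mod 194); 25^2 ≡ 43 (mod 194); 25^4 ≡ 103 (mod 194); 25^8 ≡ 133 (mod 194); 25^16 ≡ 35 (mod 194); 25^32 ≡ 61 (mod 194)
25^48 = 25^16 × 25^32 ≡ 1 (mod 194)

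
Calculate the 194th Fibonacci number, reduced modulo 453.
445

Matrix identity: Q^n = [[F_(n+1), F_n], [F_n, F_(n-1)]] with Q = [[1,1],[1,0]].
n = 194 = 11000010₂. Square-and-multiply, entries mod 453:
Q^1 = [[1,1],[1,0]]
Q^3 = (Q^1)²·Q = [[3,2],[2,1]]
Q^6 = (Q^3)² = [[13,8],[8,5]]
Q^12 = (Q^6)² = [[233,144],[144,89]]
Q^24 = (Q^12)² = [[280,162],[162,118]]
Q^48 = (Q^24)² = [[1,150],[150,304]]
Q^97 = (Q^48)²·Q = [[301,304],[304,450]]
Q^194 = (Q^97)² = [[5,445],[445,13]]
F_194 mod 453 = Q^194[0][1] = 445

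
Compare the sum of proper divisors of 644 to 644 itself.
abundant

Proper divisors of 644: sum = 1 + 2 + 4 + 7 + 14 + 23 + 28 + 46 + 92 + 161 + 322 = 700
Since 700 > 644, 644 is abundant.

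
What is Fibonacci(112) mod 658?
329

Matrix identity: Q^n = [[F_(n+1), F_n], [F_n, F_(n-1)]] with Q = [[1,1],[1,0]].
n = 112 = 1110000₂. Square-and-multiply, entries mod 658:
Q^1 = [[1,1],[1,0]]
Q^3 = (Q^1)²·Q = [[3,2],[2,1]]
Q^7 = (Q^3)²·Q = [[21,13],[13,8]]
Q^14 = (Q^7)² = [[610,377],[377,233]]
Q^28 = (Q^14)² = [[331,655],[655,334]]
Q^56 = (Q^28)² = [[342,637],[637,363]]
Q^112 = (Q^56)² = [[281,329],[329,610]]
F_112 mod 658 = Q^112[0][1] = 329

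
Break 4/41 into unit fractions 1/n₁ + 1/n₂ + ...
1/11 + 1/151 + 1/34051 + 1/2318907151

Greedy algorithm:
4/41: ceiling(41/4) = 11, use 1/11
3/451: ceiling(451/3) = 151, use 1/151
2/68101: ceiling(68101/2) = 34051, use 1/34051
1/2318907151: ceiling(2318907151/1) = 2318907151, use 1/2318907151
Result: 4/41 = 1/11 + 1/151 + 1/34051 + 1/2318907151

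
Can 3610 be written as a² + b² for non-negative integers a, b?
19² + 57² (a=19, b=57)

Factorization: 3610 = 2 × 5 × 19^2
By Fermat: n is sum of two squares iff every prime p ≡ 3 (mod 4) appears to even power.
All primes ≡ 3 (mod 4) appear to even power.
Search a = 0, 1, 2, … for 3610 - a² a perfect square: first hit at a = 19: 3610 - 361 = 3249 = 57².
3610 = 19² + 57² = 361 + 3249 ✓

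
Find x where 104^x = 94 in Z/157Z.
37

Baby-step giant-step with step n = ⌈√157⌉ = 13.
Baby steps 104^j mod 157 (j:value) for j=0..12: 0:1, 1:104, 2:140, 3:116, 4:132, 5:69, 6:111, 7:83, 8:154, 9:2, 10:51, 11:123, 12:75.
Giant-step multiplier: 104^(-13) ≡ 104^(156-13) = 104^143 ≡ 135 (mod 157).
Giant steps γ_i = 94·135^i mod 157: γ_0=94, γ_1=130, γ_2=123 (in table at j=11).
x = i·n + j = 2·13 + 11 = 37.
Check: 104^37 ≡ 94 (mod 157).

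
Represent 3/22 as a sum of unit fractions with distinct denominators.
1/8 + 1/88

Greedy algorithm:
3/22: ceiling(22/3) = 8, use 1/8
1/88: ceiling(88/1) = 88, use 1/88
Result: 3/22 = 1/8 + 1/88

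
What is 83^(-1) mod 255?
212

gcd(83, 255) = 1, so the inverse exists.
Extended Euclidean algorithm on (255, 83):
255 = 3 × 83 + 6  ⟹  6 = (1)·255 + (-3)·83
83 = 13 × 6 + 5  ⟹  5 = (-13)·255 + (40)·83
6 = 1 × 5 + 1  ⟹  1 = (14)·255 + (-43)·83
So (-43)·83 ≡ 1 (mod 255), i.e. 83^(-1) ≡ -43 ≡ 212 (mod 255).
Check: 83 × 212 = 17596 ≡ 1 (mod 255)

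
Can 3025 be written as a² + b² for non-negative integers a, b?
0² + 55² (a=0, b=55)

Factorization: 3025 = 5^2 × 11^2
By Fermat: n is sum of two squares iff every prime p ≡ 3 (mod 4) appears to even power.
All primes ≡ 3 (mod 4) appear to even power.
Search a = 0, 1, 2, … for 3025 - a² a perfect square: first hit at a = 0: 3025 - 0 = 3025 = 55².
3025 = 0² + 55² = 0 + 3025 ✓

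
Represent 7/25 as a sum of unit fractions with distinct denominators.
1/4 + 1/34 + 1/1700

Greedy algorithm:
7/25: ceiling(25/7) = 4, use 1/4
3/100: ceiling(100/3) = 34, use 1/34
1/1700: ceiling(1700/1) = 1700, use 1/1700
Result: 7/25 = 1/4 + 1/34 + 1/1700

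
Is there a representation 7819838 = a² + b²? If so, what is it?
Not possible

Factorization: 7819838 = 2 × 13 × 67^3
By Fermat: n is sum of two squares iff every prime p ≡ 3 (mod 4) appears to even power.
Prime(s) ≡ 3 (mod 4) with odd exponent: [(67, 3)]
Therefore 7819838 cannot be expressed as a² + b².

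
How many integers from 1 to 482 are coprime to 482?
240

482 = 2 × 241
φ(n) = n × ∏(1 - 1/p) for each prime p dividing n
φ(482) = 482 × (1 - 1/2) × (1 - 1/241) = 240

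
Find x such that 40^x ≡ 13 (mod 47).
37

Baby-step giant-step with step n = ⌈√47⌉ = 7.
Baby steps 40^j mod 47 (j:value) for j=0..6: 0:1, 1:40, 2:2, 3:33, 4:4, 5:19, 6:8.
Giant-step multiplier: 40^(-7) ≡ 40^(46-7) = 40^39 ≡ 26 (mod 47).
Giant steps γ_i = 13·26^i mod 47: γ_0=13, γ_1=9, γ_2=46, γ_3=21, γ_4=29, γ_5=2 (in table at j=2).
x = i·n + j = 5·7 + 2 = 37.
Check: 40^37 ≡ 13 (mod 47).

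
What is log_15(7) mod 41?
27

Baby-step giant-step with step n = ⌈√41⌉ = 7.
Baby steps 15^j mod 41 (j:value) for j=0..6: 0:1, 1:15, 2:20, 3:13, 4:31, 5:14, 6:5.
Giant-step multiplier: 15^(-7) ≡ 15^(40-7) = 15^33 ≡ 35 (mod 41).
Giant steps γ_i = 7·35^i mod 41: γ_0=7, γ_1=40, γ_2=6, γ_3=5 (in table at j=6).
x = i·n + j = 3·7 + 6 = 27.
Check: 15^27 ≡ 7 (mod 41).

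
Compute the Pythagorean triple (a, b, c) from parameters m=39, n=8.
(1457, 624, 1585)

Euclid's formula: a = m² - n², b = 2mn, c = m² + n²
m = 39, n = 8
a = 39² - 8² = 1521 - 64 = 1457
b = 2 × 39 × 8 = 624
c = 39² + 8² = 1521 + 64 = 1585
Verification: 1457² + 624² = 2122849 + 389376 = 2512225 = 1585² ✓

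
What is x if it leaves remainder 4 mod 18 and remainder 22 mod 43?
22

Using Chinese Remainder Theorem:
M = 18 × 43 = 774
M1 = 43, M2 = 18
y1 = 43^(-1) mod 18 = 13
y2 = 18^(-1) mod 43 = 12
x = (4×43×13 + 22×18×12) mod 774 = 22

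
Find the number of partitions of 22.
1002

p(n) counts ways to write n as a sum of positive integers (order ignored).
Euler's pentagonal recurrence: p(k) = p(k-1) + p(k-2) - p(k-5) - p(k-7) + p(k-12) + p(k-15) - ... (offsets j(3j∓1)/2, signs ++--, p(0)=1, p(<0)=0).
DP table for k = 0..21: p(0)=1, p(1)=1, p(2)=2, p(3)=3, p(4)=5, p(5)=7, p(6)=11, p(7)=15, p(8)=22, p(9)=30, p(10)=42, p(11)=56, p(12)=77, p(13)=101, p(14)=135, p(15)=176, p(16)=231, p(17)=297, p(18)=385, p(19)=490, p(20)=627, p(21)=792.
Final step: p(22) = p(21) + p(20) - p(17) - p(15) + p(10) + p(7) - p(0)
= 792 + 627 - 297 - 176 + 42 + 15 - 1
= 1002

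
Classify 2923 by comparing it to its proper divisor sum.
deficient

Proper divisors of 2923: sum = 1 + 37 + 79 = 117
Since 117 < 2923, 2923 is deficient.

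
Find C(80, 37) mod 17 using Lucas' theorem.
11

Using Lucas' theorem:
Write n=80 and k=37 in base 17:
n in base 17: [4, 12]
k in base 17: [2, 3]
C(80,37) mod 17 = ∏ C(n_i, k_i) mod 17
Digit binomials (mod 17): C(4,2) = 6; C(12,3) = 220 ≡ 16
Product: 6 × 16 = 96 ≡ 11 (mod 17)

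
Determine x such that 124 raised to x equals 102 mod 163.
57

Baby-step giant-step with step n = ⌈√163⌉ = 13.
Baby steps 124^j mod 163 (j:value) for j=0..12: 0:1, 1:124, 2:54, 3:13, 4:145, 5:50, 6:6, 7:92, 8:161, 9:78, 10:55, 11:137, 12:36.
Giant-step multiplier: 124^(-13) ≡ 124^(162-13) = 124^149 ≡ 44 (mod 163).
Giant steps γ_i = 102·44^i mod 163: γ_0=102, γ_1=87, γ_2=79, γ_3=53, γ_4=50 (in table at j=5).
x = i·n + j = 4·13 + 5 = 57.
Check: 124^57 ≡ 102 (mod 163).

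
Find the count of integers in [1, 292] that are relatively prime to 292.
144

292 = 2^2 × 73
φ(n) = n × ∏(1 - 1/p) for each prime p dividing n
φ(292) = 292 × (1 - 1/2) × (1 - 1/73) = 144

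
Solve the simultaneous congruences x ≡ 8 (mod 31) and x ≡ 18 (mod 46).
938

Using Chinese Remainder Theorem:
M = 31 × 46 = 1426
M1 = 46, M2 = 31
y1 = 46^(-1) mod 31 = 29
y2 = 31^(-1) mod 46 = 3
x = (8×46×29 + 18×31×3) mod 1426 = 938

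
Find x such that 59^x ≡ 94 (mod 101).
71

Baby-step giant-step with step n = ⌈√101⌉ = 11.
Baby steps 59^j mod 101 (j:value) for j=0..10: 0:1, 1:59, 2:47, 3:46, 4:88, 5:41, 6:96, 7:8, 8:68, 9:73, 10:65.
Giant-step multiplier: 59^(-11) ≡ 59^(100-11) = 59^89 ≡ 67 (mod 101).
Giant steps γ_i = 94·67^i mod 101: γ_0=94, γ_1=36, γ_2=89, γ_3=4, γ_4=66, γ_5=79, γ_6=41 (in table at j=5).
x = i·n + j = 6·11 + 5 = 71.
Check: 59^71 ≡ 94 (mod 101).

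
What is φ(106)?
52

106 = 2 × 53
φ(n) = n × ∏(1 - 1/p) for each prime p dividing n
φ(106) = 106 × (1 - 1/2) × (1 - 1/53) = 52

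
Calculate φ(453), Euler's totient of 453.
300

453 = 3 × 151
φ(n) = n × ∏(1 - 1/p) for each prime p dividing n
φ(453) = 453 × (1 - 1/3) × (1 - 1/151) = 300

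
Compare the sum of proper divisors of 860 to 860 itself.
abundant

Proper divisors of 860: sum = 1 + 2 + 4 + 5 + 10 + 20 + 43 + 86 + 172 + 215 + 430 = 988
Since 988 > 860, 860 is abundant.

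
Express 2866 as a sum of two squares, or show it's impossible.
29² + 45² (a=29, b=45)

Factorization: 2866 = 2 × 1433
By Fermat: n is sum of two squares iff every prime p ≡ 3 (mod 4) appears to even power.
All primes ≡ 3 (mod 4) appear to even power.
Search a = 0, 1, 2, … for 2866 - a² a perfect square: first hit at a = 29: 2866 - 841 = 2025 = 45².
2866 = 29² + 45² = 841 + 2025 ✓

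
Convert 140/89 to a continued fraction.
[1; 1, 1, 2, 1, 12]

Euclidean algorithm steps:
140 = 1 × 89 + 51
89 = 1 × 51 + 38
51 = 1 × 38 + 13
38 = 2 × 13 + 12
13 = 1 × 12 + 1
12 = 12 × 1 + 0
Continued fraction: [1; 1, 1, 2, 1, 12]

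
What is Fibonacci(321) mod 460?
426

Matrix identity: Q^n = [[F_(n+1), F_n], [F_n, F_(n-1)]] with Q = [[1,1],[1,0]].
n = 321 = 101000001₂. Square-and-multiply, entries mod 460:
Q^1 = [[1,1],[1,0]]
Q^2 = (Q^1)² = [[2,1],[1,1]]
Q^5 = (Q^2)²·Q = [[8,5],[5,3]]
Q^10 = (Q^5)² = [[89,55],[55,34]]
Q^20 = (Q^10)² = [[366,325],[325,41]]
Q^40 = (Q^20)² = [[381,255],[255,126]]
Q^80 = (Q^40)² = [[426,25],[25,401]]
Q^160 = (Q^80)² = [[401,435],[435,426]]
Q^321 = (Q^160)²·Q = [[451,426],[426,25]]
F_321 mod 460 = Q^321[0][1] = 426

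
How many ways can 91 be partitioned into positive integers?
64112359

p(n) counts ways to write n as a sum of positive integers (order ignored).
Euler's pentagonal recurrence: p(k) = p(k-1) + p(k-2) - p(k-5) - p(k-7) + p(k-12) + p(k-15) - ... (offsets j(3j∓1)/2, signs ++--, p(0)=1, p(<0)=0).
DP table for k = 0..90: p(0)=1, p(1)=1, p(2)=2, p(3)=3, p(4)=5, p(5)=7, p(6)=11, p(7)=15, p(8)=22, p(9)=30, p(10)=42, p(11)=56, p(12)=77, p(13)=101, p(14)=135, p(15)=176, p(16)=231, p(17)=297, p(18)=385, p(19)=490, p(20)=627, p(21)=792, p(22)=1002, p(23)=1255, p(24)=1575, p(25)=1958, p(26)=2436, p(27)=3010, p(28)=3718, p(29)=4565, p(30)=5604, p(31)=6842, p(32)=8349, p(33)=10143, p(34)=12310, p(35)=14883, p(36)=17977, p(37)=21637, p(38)=26015, p(39)=31185, p(40)=37338, p(41)=44583, p(42)=53174, p(43)=63261, p(44)=75175, p(45)=89134, p(46)=105558, p(47)=124754, p(48)=147273, p(49)=173525, p(50)=204226, p(51)=239943, p(52)=281589, p(53)=329931, p(54)=386155, p(55)=451276, p(56)=526823, p(57)=614154, p(58)=715220, p(59)=831820, p(60)=966467, p(61)=1121505, p(62)=1300156, p(63)=1505499, p(64)=1741630, p(65)=2012558, p(66)=2323520, p(67)=2679689, p(68)=3087735, p(69)=3554345, p(70)=4087968, p(71)=4697205, p(72)=5392783, p(73)=6185689, p(74)=7089500, p(75)=8118264, p(76)=9289091, p(77)=10619863, p(78)=12132164, p(79)=13848650, p(80)=15796476, p(81)=18004327, p(82)=20506255, p(83)=23338469, p(84)=26543660, p(85)=30167357, p(86)=34262962, p(87)=38887673, p(88)=44108109, p(89)=49995925, p(90)=56634173.
Final step: p(91) = p(90) + p(89) - p(86) - p(84) + p(79) + p(76) - p(69) - p(65) + p(56) + p(51) - p(40) - p(34) + p(21) + p(14)
= 56634173 + 49995925 - 34262962 - 26543660 + 13848650 + 9289091 - 3554345 - 2012558 + 526823 + 239943 - 37338 - 12310 + 792 + 135
= 64112359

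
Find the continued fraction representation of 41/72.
[0; 1, 1, 3, 10]

Euclidean algorithm steps:
41 = 0 × 72 + 41
72 = 1 × 41 + 31
41 = 1 × 31 + 10
31 = 3 × 10 + 1
10 = 10 × 1 + 0
Continued fraction: [0; 1, 1, 3, 10]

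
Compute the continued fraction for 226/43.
[5; 3, 1, 10]

Euclidean algorithm steps:
226 = 5 × 43 + 11
43 = 3 × 11 + 10
11 = 1 × 10 + 1
10 = 10 × 1 + 0
Continued fraction: [5; 3, 1, 10]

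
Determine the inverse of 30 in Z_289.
106

gcd(30, 289) = 1, so the inverse exists.
Extended Euclidean algorithm on (289, 30):
289 = 9 × 30 + 19  ⟹  19 = (1)·289 + (-9)·30
30 = 1 × 19 + 11  ⟹  11 = (-1)·289 + (10)·30
19 = 1 × 11 + 8  ⟹  8 = (2)·289 + (-19)·30
11 = 1 × 8 + 3  ⟹  3 = (-3)·289 + (29)·30
8 = 2 × 3 + 2  ⟹  2 = (8)·289 + (-77)·30
3 = 1 × 2 + 1  ⟹  1 = (-11)·289 + (106)·30
So (106)·30 ≡ 1 (mod 289), i.e. 30^(-1) ≡ 106 (mod 289).
Check: 30 × 106 = 3180 ≡ 1 (mod 289)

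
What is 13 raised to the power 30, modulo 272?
169

Repeated squaring. Binary of 30 = 11110.
13^1 ≡ 13 (mod 272); 13^2 ≡ 169 (mod 272); 13^4 ≡ 1 (mod 272); 13^8 ≡ 1 (mod 272); 13^16 ≡ 1 (mod 272)
13^30 = 13^2 × 13^4 × 13^8 × 13^16 ≡ 169 (mod 272)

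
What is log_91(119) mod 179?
83

Baby-step giant-step with step n = ⌈√179⌉ = 14.
Baby steps 91^j mod 179 (j:value) for j=0..13: 0:1, 1:91, 2:47, 3:160, 4:61, 5:2, 6:3, 7:94, 8:141, 9:122, 10:4, 11:6, 12:9, 13:103.
Giant-step multiplier: 91^(-14) ≡ 91^(178-14) = 91^164 ≡ 168 (mod 179).
Giant steps γ_i = 119·168^i mod 179: γ_0=119, γ_1=123, γ_2=79, γ_3=26, γ_4=72, γ_5=103 (in table at j=13).
x = i·n + j = 5·14 + 13 = 83.
Check: 91^83 ≡ 119 (mod 179).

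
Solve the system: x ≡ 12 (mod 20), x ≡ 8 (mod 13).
112

Using Chinese Remainder Theorem:
M = 20 × 13 = 260
M1 = 13, M2 = 20
y1 = 13^(-1) mod 20 = 17
y2 = 20^(-1) mod 13 = 2
x = (12×13×17 + 8×20×2) mod 260 = 112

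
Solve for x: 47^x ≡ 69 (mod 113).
70

Baby-step giant-step with step n = ⌈√113⌉ = 11.
Baby steps 47^j mod 113 (j:value) for j=0..10: 0:1, 1:47, 2:62, 3:89, 4:2, 5:94, 6:11, 7:65, 8:4, 9:75, 10:22.
Giant-step multiplier: 47^(-11) ≡ 47^(112-11) = 47^101 ≡ 20 (mod 113).
Giant steps γ_i = 69·20^i mod 113: γ_0=69, γ_1=24, γ_2=28, γ_3=108, γ_4=13, γ_5=34, γ_6=2 (in table at j=4).
x = i·n + j = 6·11 + 4 = 70.
Check: 47^70 ≡ 69 (mod 113).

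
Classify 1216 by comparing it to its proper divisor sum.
abundant

Proper divisors of 1216: sum = 1 + 2 + 4 + 8 + 16 + 19 + 32 + 38 + 64 + 76 + 152 + 304 + 608 = 1324
Since 1324 > 1216, 1216 is abundant.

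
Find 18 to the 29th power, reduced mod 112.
16

Repeated squaring. Binary of 29 = 11101.
18^1 ≡ 18 (mod 112); 18^2 ≡ 100 (mod 112); 18^4 ≡ 32 (mod 112); 18^8 ≡ 16 (mod 112); 18^16 ≡ 32 (mod 112)
18^29 = 18^1 × 18^4 × 18^8 × 18^16 ≡ 16 (mod 112)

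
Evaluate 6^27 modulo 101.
65

Repeated squaring. Binary of 27 = 11011.
6^1 ≡ 6 (mod 101); 6^2 ≡ 36 (mod 101); 6^4 ≡ 84 (mod 101); 6^8 ≡ 87 (mod 101); 6^16 ≡ 95 (mod 101)
6^27 = 6^1 × 6^2 × 6^8 × 6^16 ≡ 65 (mod 101)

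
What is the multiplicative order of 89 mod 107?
53

107 is prime, so ord(89) divides φ(107) = 106.
Divisors of 106: 1, 2, 53, 106.
Repeated squaring: 89^1 ≡ 89, 89^2 ≡ 3, 89^4 ≡ 9, 89^8 ≡ 81, 89^16 ≡ 34, 89^32 ≡ 86, 89^64 ≡ 13 (mod 107).
Test 89^d mod 107 for each divisor d in increasing order:
89^1 ≡ 89
89^2 ≡ 3
89^53 = 89^32·89^16·89^4·89^1 ≡ 1  ← first divisor giving 1
The order is 53.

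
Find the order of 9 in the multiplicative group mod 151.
25

151 is prime, so ord(9) divides φ(151) = 150.
Divisors of 150: 1, 2, 3, 5, 6, 10, 15, 25, 30, 50, 75, 150.
Repeated squaring: 9^1 ≡ 9, 9^2 ≡ 81, 9^4 ≡ 68, 9^8 ≡ 94, 9^16 ≡ 78, 9^32 ≡ 44, 9^64 ≡ 124, 9^128 ≡ 125 (mod 151).
Test 9^d mod 151 for each divisor d in increasing order:
9^1 ≡ 9
9^2 ≡ 81
9^3 = 9^2·9^1 ≡ 125
9^5 = 9^4·9^1 ≡ 8
9^6 = 9^4·9^2 ≡ 72
9^10 = 9^8·9^2 ≡ 64
9^15 = 9^8·9^4·9^2·9^1 ≡ 59
9^25 = 9^16·9^8·9^1 ≡ 1  ← first divisor giving 1
The order is 25.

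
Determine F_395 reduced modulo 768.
89

Matrix identity: Q^n = [[F_(n+1), F_n], [F_n, F_(n-1)]] with Q = [[1,1],[1,0]].
n = 395 = 110001011₂. Square-and-multiply, entries mod 768:
Q^1 = [[1,1],[1,0]]
Q^3 = (Q^1)²·Q = [[3,2],[2,1]]
Q^6 = (Q^3)² = [[13,8],[8,5]]
Q^12 = (Q^6)² = [[233,144],[144,89]]
Q^24 = (Q^12)² = [[529,288],[288,241]]
Q^49 = (Q^24)²·Q = [[97,289],[289,576]]
Q^98 = (Q^49)² = [[2,193],[193,577]]
Q^197 = (Q^98)²·Q = [[8,389],[389,387]]
Q^395 = (Q^197)²·Q = [[144,89],[89,55]]
F_395 mod 768 = Q^395[0][1] = 89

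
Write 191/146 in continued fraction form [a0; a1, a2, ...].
[1; 3, 4, 11]

Euclidean algorithm steps:
191 = 1 × 146 + 45
146 = 3 × 45 + 11
45 = 4 × 11 + 1
11 = 11 × 1 + 0
Continued fraction: [1; 3, 4, 11]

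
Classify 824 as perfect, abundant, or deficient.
deficient

Proper divisors of 824: sum = 1 + 2 + 4 + 8 + 103 + 206 + 412 = 736
Since 736 < 824, 824 is deficient.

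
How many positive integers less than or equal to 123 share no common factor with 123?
80

123 = 3 × 41
φ(n) = n × ∏(1 - 1/p) for each prime p dividing n
φ(123) = 123 × (1 - 1/3) × (1 - 1/41) = 80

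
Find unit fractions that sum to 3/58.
1/20 + 1/580

Greedy algorithm:
3/58: ceiling(58/3) = 20, use 1/20
1/580: ceiling(580/1) = 580, use 1/580
Result: 3/58 = 1/20 + 1/580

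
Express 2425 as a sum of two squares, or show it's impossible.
11² + 48² (a=11, b=48)

Factorization: 2425 = 5^2 × 97
By Fermat: n is sum of two squares iff every prime p ≡ 3 (mod 4) appears to even power.
All primes ≡ 3 (mod 4) appear to even power.
Search a = 0, 1, 2, … for 2425 - a² a perfect square: first hit at a = 11: 2425 - 121 = 2304 = 48².
2425 = 11² + 48² = 121 + 2304 ✓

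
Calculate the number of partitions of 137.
11097645016

p(n) counts ways to write n as a sum of positive integers (order ignored).
Euler's pentagonal recurrence: p(k) = p(k-1) + p(k-2) - p(k-5) - p(k-7) + p(k-12) + p(k-15) - ... (offsets j(3j∓1)/2, signs ++--, p(0)=1, p(<0)=0).
DP table for k = 0..136: p(0)=1, p(1)=1, p(2)=2, p(3)=3, p(4)=5, p(5)=7, p(6)=11, p(7)=15, p(8)=22, p(9)=30, p(10)=42, p(11)=56, p(12)=77, p(13)=101, p(14)=135, p(15)=176, p(16)=231, p(17)=297, p(18)=385, p(19)=490, p(20)=627, p(21)=792, p(22)=1002, p(23)=1255, p(24)=1575, p(25)=1958, p(26)=2436, p(27)=3010, p(28)=3718, p(29)=4565, p(30)=5604, p(31)=6842, p(32)=8349, p(33)=10143, p(34)=12310, p(35)=14883, p(36)=17977, p(37)=21637, p(38)=26015, p(39)=31185, p(40)=37338, p(41)=44583, p(42)=53174, p(43)=63261, p(44)=75175, p(45)=89134, p(46)=105558, p(47)=124754, p(48)=147273, p(49)=173525, p(50)=204226, p(51)=239943, p(52)=281589, p(53)=329931, p(54)=386155, p(55)=451276, p(56)=526823, p(57)=614154, p(58)=715220, p(59)=831820, p(60)=966467, p(61)=1121505, p(62)=1300156, p(63)=1505499, p(64)=1741630, p(65)=2012558, p(66)=2323520, p(67)=2679689, p(68)=3087735, p(69)=3554345, p(70)=4087968, p(71)=4697205, p(72)=5392783, p(73)=6185689, p(74)=7089500, p(75)=8118264, p(76)=9289091, p(77)=10619863, p(78)=12132164, p(79)=13848650, p(80)=15796476, p(81)=18004327, p(82)=20506255, p(83)=23338469, p(84)=26543660, p(85)=30167357, p(86)=34262962, p(87)=38887673, p(88)=44108109, p(89)=49995925, p(90)=56634173, p(91)=64112359, p(92)=72533807, p(93)=82010177, p(94)=92669720, p(95)=104651419, p(96)=118114304, p(97)=133230930, p(98)=150198136, p(99)=169229875, p(100)=190569292, p(101)=214481126, p(102)=241265379, p(103)=271248950, p(104)=304801365, p(105)=342325709, p(106)=384276336, p(107)=431149389, p(108)=483502844, p(109)=541946240, p(110)=607163746, p(111)=679903203, p(112)=761002156, p(113)=851376628, p(114)=952050665, p(115)=1064144451, p(116)=1188908248, p(117)=1327710076, p(118)=1482074143, p(119)=1653668665, p(120)=1844349560, p(121)=2056148051, p(122)=2291320912, p(123)=2552338241, p(124)=2841940500, p(125)=3163127352, p(126)=3519222692, p(127)=3913864295, p(128)=4351078600, p(129)=4835271870, p(130)=5371315400, p(131)=5964539504, p(132)=6620830889, p(133)=7346629512, p(134)=8149040695, p(135)=9035836076, p(136)=10015581680.
Final step: p(137) = p(136) + p(135) - p(132) - p(130) + p(125) + p(122) - p(115) - p(111) + p(102) + p(97) - p(86) - p(80) + p(67) + p(60) - p(45) - p(37) + p(20) + p(11)
= 10015581680 + 9035836076 - 6620830889 - 5371315400 + 3163127352 + 2291320912 - 1064144451 - 679903203 + 241265379 + 133230930 - 34262962 - 15796476 + 2679689 + 966467 - 89134 - 21637 + 627 + 56
= 11097645016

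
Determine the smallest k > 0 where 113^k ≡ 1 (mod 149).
74

149 is prime, so ord(113) divides φ(149) = 148.
Divisors of 148: 1, 2, 4, 37, 74, 148.
Repeated squaring: 113^1 ≡ 113, 113^2 ≡ 104, 113^4 ≡ 88, 113^8 ≡ 145, 113^16 ≡ 16, 113^32 ≡ 107, 113^64 ≡ 125, 113^128 ≡ 129 (mod 149).
Test 113^d mod 149 for each divisor d in increasing order:
113^1 ≡ 113
113^2 ≡ 104
113^4 ≡ 88
113^37 = 113^32·113^4·113^1 ≡ 148
113^74 = 113^64·113^8·113^2 ≡ 1  ← first divisor giving 1
The order is 74.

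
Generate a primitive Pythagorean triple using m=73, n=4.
(5313, 584, 5345)

Euclid's formula: a = m² - n², b = 2mn, c = m² + n²
m = 73, n = 4
a = 73² - 4² = 5329 - 16 = 5313
b = 2 × 73 × 4 = 584
c = 73² + 4² = 5329 + 16 = 5345
Verification: 5313² + 584² = 28227969 + 341056 = 28569025 = 5345² ✓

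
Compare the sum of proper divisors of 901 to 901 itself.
deficient

Proper divisors of 901: sum = 1 + 17 + 53 = 71
Since 71 < 901, 901 is deficient.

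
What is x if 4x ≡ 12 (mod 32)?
x ≡ 3 (mod 8)

gcd(4, 32) = 4, which divides 12, so solutions exist.
Divide through by 4: x ≡ 3 (mod 8).
The coefficient of x is now 1, so x ≡ 3 (mod 8).
Check: 4 × 3 = 12 ≡ 12 (mod 32).
x ≡ 3 (mod 8), giving 4 solutions mod 32.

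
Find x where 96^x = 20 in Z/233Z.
229

Baby-step giant-step with step n = ⌈√233⌉ = 16.
Baby steps 96^j mod 233 (j:value) for j=0..15: 0:1, 1:96, 2:129, 3:35, 4:98, 5:88, 6:60, 7:168, 8:51, 9:3, 10:55, 11:154, 12:105, 13:61, 14:31, 15:180.
Giant-step multiplier: 96^(-16) ≡ 96^(232-16) = 96^216 ≡ 92 (mod 233).
Giant steps γ_i = 20·92^i mod 233: γ_0=20, γ_1=209, γ_2=122, γ_3=40, γ_4=185, γ_5=11, γ_6=80, γ_7=137, γ_8=22, γ_9=160, γ_10=41, γ_11=44, γ_12=87, γ_13=82, γ_14=88 (in table at j=5).
x = i·n + j = 14·16 + 5 = 229.
Check: 96^229 ≡ 20 (mod 233).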